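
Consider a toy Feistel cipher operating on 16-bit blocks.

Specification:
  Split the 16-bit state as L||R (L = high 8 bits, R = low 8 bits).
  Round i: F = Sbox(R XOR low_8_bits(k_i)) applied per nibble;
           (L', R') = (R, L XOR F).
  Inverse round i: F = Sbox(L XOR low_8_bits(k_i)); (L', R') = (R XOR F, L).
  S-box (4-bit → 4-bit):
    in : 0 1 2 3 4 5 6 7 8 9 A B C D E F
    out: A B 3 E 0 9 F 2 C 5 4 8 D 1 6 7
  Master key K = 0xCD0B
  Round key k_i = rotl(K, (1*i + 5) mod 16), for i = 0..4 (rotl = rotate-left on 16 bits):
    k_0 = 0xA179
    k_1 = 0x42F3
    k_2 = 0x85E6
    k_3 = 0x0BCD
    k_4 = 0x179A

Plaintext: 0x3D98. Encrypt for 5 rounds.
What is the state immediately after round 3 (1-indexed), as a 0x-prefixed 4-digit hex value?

s_0 = plaintext = 0x3D98
s_1 = Round(s_0, k_0) = 0x9856
s_2 = Round(s_1, k_1) = 0x56D1
s_3 = Round(s_2, k_2) = 0xD1B4
s_4 = Round(s_3, k_3) = 0xB4F4
s_5 = Round(s_4, k_4) = 0xF442

0xD1B4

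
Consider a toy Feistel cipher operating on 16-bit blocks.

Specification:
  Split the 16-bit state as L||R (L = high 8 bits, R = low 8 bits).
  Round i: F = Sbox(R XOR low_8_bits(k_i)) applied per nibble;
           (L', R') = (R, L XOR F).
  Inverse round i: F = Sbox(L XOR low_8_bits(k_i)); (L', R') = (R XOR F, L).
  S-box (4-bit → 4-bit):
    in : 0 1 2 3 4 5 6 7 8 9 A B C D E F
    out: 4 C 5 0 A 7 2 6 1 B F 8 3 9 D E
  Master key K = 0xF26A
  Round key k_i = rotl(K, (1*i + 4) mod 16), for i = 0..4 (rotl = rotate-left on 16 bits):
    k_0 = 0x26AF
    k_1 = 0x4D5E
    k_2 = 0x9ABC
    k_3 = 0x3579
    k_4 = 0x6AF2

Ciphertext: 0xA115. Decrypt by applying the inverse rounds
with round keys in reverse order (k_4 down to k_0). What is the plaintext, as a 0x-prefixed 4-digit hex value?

s_0 = ciphertext = 0xA115
s_1 = InvRound(s_0, k_4) = 0x65A1
s_2 = InvRound(s_1, k_3) = 0x6265
s_3 = InvRound(s_2, k_2) = 0xF862
s_4 = InvRound(s_3, k_1) = 0x90F8
s_5 = InvRound(s_4, k_0) = 0xF690

0xF690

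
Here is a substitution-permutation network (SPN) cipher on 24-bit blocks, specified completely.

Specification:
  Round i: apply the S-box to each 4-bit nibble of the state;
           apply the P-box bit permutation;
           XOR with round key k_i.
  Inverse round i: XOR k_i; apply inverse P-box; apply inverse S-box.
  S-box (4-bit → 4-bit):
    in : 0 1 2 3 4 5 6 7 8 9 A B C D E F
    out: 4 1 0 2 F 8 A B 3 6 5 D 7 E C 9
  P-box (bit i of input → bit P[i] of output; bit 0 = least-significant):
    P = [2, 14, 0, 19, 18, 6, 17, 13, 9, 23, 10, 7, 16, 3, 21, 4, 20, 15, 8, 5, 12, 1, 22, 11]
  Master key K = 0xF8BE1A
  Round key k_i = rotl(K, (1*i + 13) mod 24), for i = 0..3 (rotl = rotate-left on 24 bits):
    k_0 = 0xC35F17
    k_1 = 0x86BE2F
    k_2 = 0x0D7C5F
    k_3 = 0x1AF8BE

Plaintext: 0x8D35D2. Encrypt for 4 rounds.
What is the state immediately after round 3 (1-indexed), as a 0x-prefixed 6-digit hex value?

s_0 = plaintext = 0x8D35D2
s_1 = Round(s_0, k_0) = 0xC1EEFD
s_2 = Round(s_1, k_1) = 0xFACABC
s_3 = Round(s_2, k_2) = 0x3A0352
s_4 = Round(s_3, k_3) = 0xAAD9BC

0x3A0352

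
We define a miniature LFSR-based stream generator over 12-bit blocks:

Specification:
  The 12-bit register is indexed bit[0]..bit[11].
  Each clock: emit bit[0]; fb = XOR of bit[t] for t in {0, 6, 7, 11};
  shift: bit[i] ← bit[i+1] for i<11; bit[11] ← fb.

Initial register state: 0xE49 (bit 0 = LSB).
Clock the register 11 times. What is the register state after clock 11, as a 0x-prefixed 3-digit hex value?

reg_0 = 0xE49
clock 1: out=1, reg = 0xF24
clock 2: out=0, reg = 0xF92
clock 3: out=0, reg = 0x7C9
clock 4: out=1, reg = 0xBE4
clock 5: out=0, reg = 0xDF2
clock 6: out=0, reg = 0xEF9
clock 7: out=1, reg = 0x77C
clock 8: out=0, reg = 0xBBE
clock 9: out=0, reg = 0x5DF
clock 10: out=1, reg = 0xAEF
clock 11: out=1, reg = 0x577

0x577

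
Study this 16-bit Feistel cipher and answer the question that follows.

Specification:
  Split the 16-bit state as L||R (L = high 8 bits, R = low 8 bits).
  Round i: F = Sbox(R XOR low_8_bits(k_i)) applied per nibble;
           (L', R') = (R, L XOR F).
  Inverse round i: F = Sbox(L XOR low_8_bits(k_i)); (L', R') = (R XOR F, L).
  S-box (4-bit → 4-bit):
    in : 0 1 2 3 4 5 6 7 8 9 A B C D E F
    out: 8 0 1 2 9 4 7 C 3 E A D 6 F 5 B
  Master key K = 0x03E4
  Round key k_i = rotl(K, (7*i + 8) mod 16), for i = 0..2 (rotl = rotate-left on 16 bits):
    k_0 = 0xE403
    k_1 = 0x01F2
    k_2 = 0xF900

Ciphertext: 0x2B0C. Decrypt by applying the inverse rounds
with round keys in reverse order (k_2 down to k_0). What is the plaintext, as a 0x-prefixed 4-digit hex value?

0xDB79

s_0 = ciphertext = 0x2B0C
s_1 = InvRound(s_0, k_2) = 0x112B
s_2 = InvRound(s_1, k_1) = 0x7911
s_3 = InvRound(s_2, k_0) = 0xDB79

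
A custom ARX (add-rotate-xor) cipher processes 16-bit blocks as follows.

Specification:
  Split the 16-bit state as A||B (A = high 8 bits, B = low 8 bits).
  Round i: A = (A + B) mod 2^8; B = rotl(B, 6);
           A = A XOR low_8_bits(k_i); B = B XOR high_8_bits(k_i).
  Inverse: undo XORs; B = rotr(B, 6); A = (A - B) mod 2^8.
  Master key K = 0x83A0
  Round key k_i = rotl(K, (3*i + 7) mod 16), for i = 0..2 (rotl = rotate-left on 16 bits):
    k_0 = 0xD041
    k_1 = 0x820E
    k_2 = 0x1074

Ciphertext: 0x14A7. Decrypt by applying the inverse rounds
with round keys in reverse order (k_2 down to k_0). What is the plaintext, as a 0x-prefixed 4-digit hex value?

0xD486

s_0 = ciphertext = 0x14A7
s_1 = InvRound(s_0, k_2) = 0x82DE
s_2 = InvRound(s_1, k_1) = 0x1B71
s_3 = InvRound(s_2, k_0) = 0xD486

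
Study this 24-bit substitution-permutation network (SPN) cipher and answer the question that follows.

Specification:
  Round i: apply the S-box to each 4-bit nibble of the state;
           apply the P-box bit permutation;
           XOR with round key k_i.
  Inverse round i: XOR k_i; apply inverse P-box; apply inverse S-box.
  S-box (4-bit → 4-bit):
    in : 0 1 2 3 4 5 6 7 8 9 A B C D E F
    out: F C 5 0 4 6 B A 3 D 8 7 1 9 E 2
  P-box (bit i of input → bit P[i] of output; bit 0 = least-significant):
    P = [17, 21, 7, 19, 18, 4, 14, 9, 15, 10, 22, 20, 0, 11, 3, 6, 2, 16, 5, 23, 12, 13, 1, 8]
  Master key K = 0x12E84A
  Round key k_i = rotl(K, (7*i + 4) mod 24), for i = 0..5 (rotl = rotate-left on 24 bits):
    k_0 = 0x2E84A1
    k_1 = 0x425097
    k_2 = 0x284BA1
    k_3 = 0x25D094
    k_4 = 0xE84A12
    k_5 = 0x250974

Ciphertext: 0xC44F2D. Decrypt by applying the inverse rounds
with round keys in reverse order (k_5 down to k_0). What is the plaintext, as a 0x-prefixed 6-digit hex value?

0xA7C1EA

s_0 = ciphertext = 0xC44F2D
s_1 = InvRound(s_0, k_5) = 0x3795EF
s_2 = InvRound(s_1, k_4) = 0xD00009
s_3 = InvRound(s_2, k_3) = 0xC629B5
s_4 = InvRound(s_3, k_2) = 0xFD3406
s_5 = InvRound(s_4, k_1) = 0xF7C7B0
s_6 = InvRound(s_5, k_0) = 0xA7C1EA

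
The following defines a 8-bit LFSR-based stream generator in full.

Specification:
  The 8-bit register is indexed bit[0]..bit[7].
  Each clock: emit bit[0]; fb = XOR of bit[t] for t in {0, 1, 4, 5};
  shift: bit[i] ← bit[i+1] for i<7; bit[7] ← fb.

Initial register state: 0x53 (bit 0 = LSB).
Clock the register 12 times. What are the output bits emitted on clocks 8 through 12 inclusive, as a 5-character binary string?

reg_0 = 0x53
clock 1: out=1, reg = 0xA9
clock 2: out=1, reg = 0x54
clock 3: out=0, reg = 0xAA
clock 4: out=0, reg = 0x55
clock 5: out=1, reg = 0x2A
clock 6: out=0, reg = 0x15
clock 7: out=1, reg = 0x0A
clock 8: out=0, reg = 0x85
clock 9: out=1, reg = 0xC2
clock 10: out=0, reg = 0xE1
clock 11: out=1, reg = 0x70
clock 12: out=0, reg = 0x38

01010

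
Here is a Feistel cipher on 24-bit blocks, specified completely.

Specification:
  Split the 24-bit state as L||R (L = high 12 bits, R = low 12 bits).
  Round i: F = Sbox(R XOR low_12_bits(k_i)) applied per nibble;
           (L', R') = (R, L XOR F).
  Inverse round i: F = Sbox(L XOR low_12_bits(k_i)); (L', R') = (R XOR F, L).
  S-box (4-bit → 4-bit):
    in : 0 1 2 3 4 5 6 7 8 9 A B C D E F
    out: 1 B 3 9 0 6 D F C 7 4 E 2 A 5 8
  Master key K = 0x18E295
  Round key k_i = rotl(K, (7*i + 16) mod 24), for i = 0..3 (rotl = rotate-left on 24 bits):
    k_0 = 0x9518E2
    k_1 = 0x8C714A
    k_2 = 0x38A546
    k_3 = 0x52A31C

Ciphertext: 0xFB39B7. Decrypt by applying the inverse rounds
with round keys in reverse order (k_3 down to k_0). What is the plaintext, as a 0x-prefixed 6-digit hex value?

s_0 = ciphertext = 0xFB39B7
s_1 = InvRound(s_0, k_3) = 0xBFFFB3
s_2 = InvRound(s_1, k_2) = 0xA54BFF
s_3 = InvRound(s_2, k_1) = 0x54AA54
s_4 = InvRound(s_3, k_0) = 0x01854A

0x01854A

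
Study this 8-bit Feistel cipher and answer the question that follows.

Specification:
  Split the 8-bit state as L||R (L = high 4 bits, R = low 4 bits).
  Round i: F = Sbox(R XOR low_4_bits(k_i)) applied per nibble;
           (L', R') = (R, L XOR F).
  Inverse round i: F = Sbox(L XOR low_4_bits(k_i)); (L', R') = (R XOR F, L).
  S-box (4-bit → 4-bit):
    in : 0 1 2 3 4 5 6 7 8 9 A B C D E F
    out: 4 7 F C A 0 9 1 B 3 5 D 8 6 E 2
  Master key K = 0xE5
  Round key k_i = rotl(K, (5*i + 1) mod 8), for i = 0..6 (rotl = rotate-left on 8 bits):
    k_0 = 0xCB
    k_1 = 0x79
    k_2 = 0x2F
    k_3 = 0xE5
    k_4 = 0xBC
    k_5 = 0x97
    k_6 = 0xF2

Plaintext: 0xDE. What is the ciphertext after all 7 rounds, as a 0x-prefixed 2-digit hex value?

s_0 = plaintext = 0xDE
s_1 = Round(s_0, k_0) = 0xED
s_2 = Round(s_1, k_1) = 0xD4
s_3 = Round(s_2, k_2) = 0x40
s_4 = Round(s_3, k_3) = 0x04
s_5 = Round(s_4, k_4) = 0x4B
s_6 = Round(s_5, k_5) = 0xBC
s_7 = Round(s_6, k_6) = 0xC5

0xC5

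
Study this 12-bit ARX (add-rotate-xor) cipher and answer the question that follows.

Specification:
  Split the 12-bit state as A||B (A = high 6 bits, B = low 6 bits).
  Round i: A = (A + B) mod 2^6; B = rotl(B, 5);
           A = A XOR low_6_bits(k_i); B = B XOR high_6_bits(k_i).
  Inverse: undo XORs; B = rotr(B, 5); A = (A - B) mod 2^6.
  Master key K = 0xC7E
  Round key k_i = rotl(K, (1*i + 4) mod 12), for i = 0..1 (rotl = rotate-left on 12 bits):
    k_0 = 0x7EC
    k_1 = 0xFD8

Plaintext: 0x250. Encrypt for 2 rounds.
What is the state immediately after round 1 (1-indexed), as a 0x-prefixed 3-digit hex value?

s_0 = plaintext = 0x250
s_1 = Round(s_0, k_0) = 0xD57
s_2 = Round(s_1, k_1) = 0x514

0xD57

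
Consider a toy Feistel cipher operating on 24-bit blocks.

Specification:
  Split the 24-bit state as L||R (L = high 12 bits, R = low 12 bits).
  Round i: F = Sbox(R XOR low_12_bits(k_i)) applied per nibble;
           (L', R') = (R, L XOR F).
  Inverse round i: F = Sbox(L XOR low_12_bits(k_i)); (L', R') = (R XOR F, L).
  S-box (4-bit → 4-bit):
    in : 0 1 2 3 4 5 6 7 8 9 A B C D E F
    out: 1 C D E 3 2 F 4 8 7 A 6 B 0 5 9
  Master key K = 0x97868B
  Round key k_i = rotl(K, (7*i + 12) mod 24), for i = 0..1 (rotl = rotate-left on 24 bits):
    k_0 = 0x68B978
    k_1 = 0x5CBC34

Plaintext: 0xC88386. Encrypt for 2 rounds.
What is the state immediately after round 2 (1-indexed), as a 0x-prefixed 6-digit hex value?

s_0 = plaintext = 0xC88386
s_1 = Round(s_0, k_0) = 0x38661D
s_2 = Round(s_1, k_1) = 0x61D951

0x61D951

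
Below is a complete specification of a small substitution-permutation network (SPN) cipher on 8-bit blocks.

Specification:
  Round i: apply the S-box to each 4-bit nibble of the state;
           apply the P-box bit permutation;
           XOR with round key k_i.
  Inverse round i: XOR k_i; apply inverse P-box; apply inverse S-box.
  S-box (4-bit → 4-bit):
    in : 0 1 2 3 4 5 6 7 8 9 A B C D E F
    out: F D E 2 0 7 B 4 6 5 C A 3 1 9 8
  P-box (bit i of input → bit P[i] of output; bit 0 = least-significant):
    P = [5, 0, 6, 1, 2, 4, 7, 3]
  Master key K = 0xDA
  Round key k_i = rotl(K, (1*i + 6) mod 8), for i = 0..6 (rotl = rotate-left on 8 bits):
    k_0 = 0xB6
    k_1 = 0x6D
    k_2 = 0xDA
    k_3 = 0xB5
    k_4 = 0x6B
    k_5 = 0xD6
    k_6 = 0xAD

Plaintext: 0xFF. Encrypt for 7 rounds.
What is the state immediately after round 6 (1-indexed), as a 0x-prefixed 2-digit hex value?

0x5C

s_0 = plaintext = 0xFF
s_1 = Round(s_0, k_0) = 0xBC
s_2 = Round(s_1, k_1) = 0x54
s_3 = Round(s_2, k_2) = 0x4E
s_4 = Round(s_3, k_3) = 0x97
s_5 = Round(s_4, k_4) = 0xAF
s_6 = Round(s_5, k_5) = 0x5C
s_7 = Round(s_6, k_6) = 0x18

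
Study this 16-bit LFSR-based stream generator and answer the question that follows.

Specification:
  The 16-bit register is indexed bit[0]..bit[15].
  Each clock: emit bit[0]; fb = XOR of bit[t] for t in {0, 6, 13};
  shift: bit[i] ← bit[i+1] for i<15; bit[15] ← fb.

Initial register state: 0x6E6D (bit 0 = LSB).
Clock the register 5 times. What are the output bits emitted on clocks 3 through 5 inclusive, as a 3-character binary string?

reg_0 = 0x6E6D
clock 1: out=1, reg = 0xB736
clock 2: out=0, reg = 0xDB9B
clock 3: out=1, reg = 0xEDCD
clock 4: out=1, reg = 0xF6E6
clock 5: out=0, reg = 0x7B73

110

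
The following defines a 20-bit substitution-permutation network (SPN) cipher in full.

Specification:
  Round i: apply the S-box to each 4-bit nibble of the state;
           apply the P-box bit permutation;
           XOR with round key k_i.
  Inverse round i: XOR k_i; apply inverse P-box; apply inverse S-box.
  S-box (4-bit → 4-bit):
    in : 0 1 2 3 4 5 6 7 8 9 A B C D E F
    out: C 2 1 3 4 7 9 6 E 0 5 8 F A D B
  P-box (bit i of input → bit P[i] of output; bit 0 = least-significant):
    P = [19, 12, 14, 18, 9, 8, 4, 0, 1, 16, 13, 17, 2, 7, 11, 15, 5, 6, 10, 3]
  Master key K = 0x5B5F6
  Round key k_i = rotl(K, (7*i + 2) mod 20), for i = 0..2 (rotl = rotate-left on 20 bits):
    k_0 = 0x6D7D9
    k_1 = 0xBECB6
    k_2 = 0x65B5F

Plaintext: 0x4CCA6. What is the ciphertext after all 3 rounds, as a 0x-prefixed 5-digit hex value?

s_0 = plaintext = 0x4CCA6
s_1 = Round(s_0, k_0) = 0x9794F
s_2 = Round(s_1, k_1) = 0x7F426
s_3 = Round(s_2, k_2) = 0xAFD9B

0xAFD9B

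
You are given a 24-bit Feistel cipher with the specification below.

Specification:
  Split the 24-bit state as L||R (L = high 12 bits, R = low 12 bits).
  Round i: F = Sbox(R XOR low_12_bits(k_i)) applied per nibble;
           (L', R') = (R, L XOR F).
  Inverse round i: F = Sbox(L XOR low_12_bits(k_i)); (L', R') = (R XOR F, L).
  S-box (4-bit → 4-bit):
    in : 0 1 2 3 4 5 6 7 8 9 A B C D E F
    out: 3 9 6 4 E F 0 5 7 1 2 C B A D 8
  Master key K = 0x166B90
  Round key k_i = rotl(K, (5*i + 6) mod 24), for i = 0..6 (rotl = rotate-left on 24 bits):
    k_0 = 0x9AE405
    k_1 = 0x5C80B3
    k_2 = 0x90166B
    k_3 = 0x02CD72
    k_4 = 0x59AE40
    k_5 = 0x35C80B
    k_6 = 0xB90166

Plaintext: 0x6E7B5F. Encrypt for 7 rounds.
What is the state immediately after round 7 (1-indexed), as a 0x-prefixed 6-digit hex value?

s_0 = plaintext = 0x6E7B5F
s_1 = Round(s_0, k_0) = 0xB5FE15
s_2 = Round(s_1, k_1) = 0xE1567F
s_3 = Round(s_2, k_2) = 0x67FD8B
s_4 = Round(s_3, k_3) = 0xD8B5FE
s_5 = Round(s_4, k_4) = 0x5FE146
s_6 = Round(s_5, k_5) = 0x146414
s_7 = Round(s_6, k_6) = 0x414E10

0x414E10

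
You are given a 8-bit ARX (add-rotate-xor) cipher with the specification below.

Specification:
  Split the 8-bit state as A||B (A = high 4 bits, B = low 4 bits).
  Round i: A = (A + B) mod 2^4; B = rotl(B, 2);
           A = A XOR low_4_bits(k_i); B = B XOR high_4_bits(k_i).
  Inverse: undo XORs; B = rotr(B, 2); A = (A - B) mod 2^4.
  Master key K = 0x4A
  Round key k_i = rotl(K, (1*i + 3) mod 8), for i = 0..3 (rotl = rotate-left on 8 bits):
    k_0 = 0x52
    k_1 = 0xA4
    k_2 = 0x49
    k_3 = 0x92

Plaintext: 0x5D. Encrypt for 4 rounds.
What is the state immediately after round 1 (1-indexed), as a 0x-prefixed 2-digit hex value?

s_0 = plaintext = 0x5D
s_1 = Round(s_0, k_0) = 0x02
s_2 = Round(s_1, k_1) = 0x62
s_3 = Round(s_2, k_2) = 0x1C
s_4 = Round(s_3, k_3) = 0xFA

0x02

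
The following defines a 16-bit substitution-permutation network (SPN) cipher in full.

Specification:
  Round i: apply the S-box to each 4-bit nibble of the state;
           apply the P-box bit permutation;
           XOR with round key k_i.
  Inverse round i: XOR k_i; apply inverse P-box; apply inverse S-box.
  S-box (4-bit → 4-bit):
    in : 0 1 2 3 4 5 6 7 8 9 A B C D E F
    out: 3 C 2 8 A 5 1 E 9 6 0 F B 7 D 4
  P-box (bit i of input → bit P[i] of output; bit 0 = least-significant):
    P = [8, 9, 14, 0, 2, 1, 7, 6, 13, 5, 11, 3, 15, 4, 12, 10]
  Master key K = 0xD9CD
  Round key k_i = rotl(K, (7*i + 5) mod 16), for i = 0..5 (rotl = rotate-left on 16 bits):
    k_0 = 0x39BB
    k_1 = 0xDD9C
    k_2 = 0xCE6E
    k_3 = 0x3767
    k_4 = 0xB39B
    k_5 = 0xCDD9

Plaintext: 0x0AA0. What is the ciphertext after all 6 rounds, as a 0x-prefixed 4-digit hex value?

0x51BB

s_0 = plaintext = 0x0AA0
s_1 = Round(s_0, k_0) = 0xBAAB
s_2 = Round(s_1, k_1) = 0x0A8D
s_3 = Round(s_2, k_2) = 0x0D3A
s_4 = Round(s_3, k_3) = 0x9F17
s_5 = Round(s_4, k_4) = 0xE94A
s_6 = Round(s_5, k_5) = 0x51BB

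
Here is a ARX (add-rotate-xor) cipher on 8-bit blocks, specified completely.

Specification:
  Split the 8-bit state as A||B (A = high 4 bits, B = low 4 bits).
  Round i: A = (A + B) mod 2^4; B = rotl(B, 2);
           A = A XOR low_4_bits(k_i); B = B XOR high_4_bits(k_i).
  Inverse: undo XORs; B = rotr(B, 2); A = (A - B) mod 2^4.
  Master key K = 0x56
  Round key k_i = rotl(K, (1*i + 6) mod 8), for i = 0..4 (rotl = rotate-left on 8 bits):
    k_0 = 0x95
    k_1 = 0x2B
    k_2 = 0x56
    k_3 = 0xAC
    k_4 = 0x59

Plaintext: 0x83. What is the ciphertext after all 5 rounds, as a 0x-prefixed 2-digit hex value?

s_0 = plaintext = 0x83
s_1 = Round(s_0, k_0) = 0xE5
s_2 = Round(s_1, k_1) = 0x87
s_3 = Round(s_2, k_2) = 0x98
s_4 = Round(s_3, k_3) = 0xD8
s_5 = Round(s_4, k_4) = 0xC7

0xC7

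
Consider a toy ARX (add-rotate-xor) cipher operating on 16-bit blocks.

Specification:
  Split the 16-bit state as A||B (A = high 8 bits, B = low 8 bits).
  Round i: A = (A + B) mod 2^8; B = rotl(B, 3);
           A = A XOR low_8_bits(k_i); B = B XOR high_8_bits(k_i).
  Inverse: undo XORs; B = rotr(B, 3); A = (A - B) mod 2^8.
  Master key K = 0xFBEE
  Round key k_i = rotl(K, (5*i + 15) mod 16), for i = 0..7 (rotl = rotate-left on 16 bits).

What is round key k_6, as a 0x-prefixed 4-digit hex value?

0xDF7D

K = 0xFBEE
k_0 = rotl(K, (5*0+15) mod 16) = rotl(K, 15) = 0x7DF7
k_1 = rotl(K, (5*1+15) mod 16) = rotl(K, 4) = 0xBEEF
k_2 = rotl(K, (5*2+15) mod 16) = rotl(K, 9) = 0xDDF7
k_3 = rotl(K, (5*3+15) mod 16) = rotl(K, 14) = 0xBEFB
k_4 = rotl(K, (5*4+15) mod 16) = rotl(K, 3) = 0xDF77
k_5 = rotl(K, (5*5+15) mod 16) = rotl(K, 8) = 0xEEFB
k_6 = rotl(K, (5*6+15) mod 16) = rotl(K, 13) = 0xDF7D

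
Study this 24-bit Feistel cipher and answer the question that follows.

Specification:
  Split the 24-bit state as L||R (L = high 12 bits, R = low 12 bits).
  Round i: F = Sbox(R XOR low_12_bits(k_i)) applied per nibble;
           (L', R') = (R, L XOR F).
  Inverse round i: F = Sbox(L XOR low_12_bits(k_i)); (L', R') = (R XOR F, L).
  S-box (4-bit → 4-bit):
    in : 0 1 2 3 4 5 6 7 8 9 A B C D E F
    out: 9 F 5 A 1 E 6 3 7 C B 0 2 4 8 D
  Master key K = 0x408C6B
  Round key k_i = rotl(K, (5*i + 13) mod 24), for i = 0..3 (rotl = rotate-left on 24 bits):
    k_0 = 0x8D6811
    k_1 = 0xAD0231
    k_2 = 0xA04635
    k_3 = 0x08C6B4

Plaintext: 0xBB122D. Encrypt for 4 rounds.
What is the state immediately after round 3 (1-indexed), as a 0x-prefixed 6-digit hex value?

s_0 = plaintext = 0xBB122D
s_1 = Round(s_0, k_0) = 0x22D013
s_2 = Round(s_1, k_1) = 0x013778
s_3 = Round(s_2, k_2) = 0x778F07
s_4 = Round(s_3, k_3) = 0xF07B72

0x778F07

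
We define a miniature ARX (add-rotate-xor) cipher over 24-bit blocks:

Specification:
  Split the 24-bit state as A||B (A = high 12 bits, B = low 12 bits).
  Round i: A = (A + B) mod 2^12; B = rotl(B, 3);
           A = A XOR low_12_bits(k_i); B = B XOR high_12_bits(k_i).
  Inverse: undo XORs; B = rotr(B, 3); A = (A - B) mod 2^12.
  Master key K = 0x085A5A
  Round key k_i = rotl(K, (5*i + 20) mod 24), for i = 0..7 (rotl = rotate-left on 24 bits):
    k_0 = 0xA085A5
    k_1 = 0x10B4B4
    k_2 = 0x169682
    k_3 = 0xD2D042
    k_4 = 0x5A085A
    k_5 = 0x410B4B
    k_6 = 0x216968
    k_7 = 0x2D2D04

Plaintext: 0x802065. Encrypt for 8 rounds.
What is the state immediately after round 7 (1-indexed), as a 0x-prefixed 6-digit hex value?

0x144032

s_0 = plaintext = 0x802065
s_1 = Round(s_0, k_0) = 0xDC2920
s_2 = Round(s_1, k_1) = 0x25680F
s_3 = Round(s_2, k_2) = 0xCE7115
s_4 = Round(s_3, k_3) = 0xDBE585
s_5 = Round(s_4, k_4) = 0xB1998A
s_6 = Round(s_5, k_5) = 0xFE8844
s_7 = Round(s_6, k_6) = 0x144032
s_8 = Round(s_7, k_7) = 0xC72342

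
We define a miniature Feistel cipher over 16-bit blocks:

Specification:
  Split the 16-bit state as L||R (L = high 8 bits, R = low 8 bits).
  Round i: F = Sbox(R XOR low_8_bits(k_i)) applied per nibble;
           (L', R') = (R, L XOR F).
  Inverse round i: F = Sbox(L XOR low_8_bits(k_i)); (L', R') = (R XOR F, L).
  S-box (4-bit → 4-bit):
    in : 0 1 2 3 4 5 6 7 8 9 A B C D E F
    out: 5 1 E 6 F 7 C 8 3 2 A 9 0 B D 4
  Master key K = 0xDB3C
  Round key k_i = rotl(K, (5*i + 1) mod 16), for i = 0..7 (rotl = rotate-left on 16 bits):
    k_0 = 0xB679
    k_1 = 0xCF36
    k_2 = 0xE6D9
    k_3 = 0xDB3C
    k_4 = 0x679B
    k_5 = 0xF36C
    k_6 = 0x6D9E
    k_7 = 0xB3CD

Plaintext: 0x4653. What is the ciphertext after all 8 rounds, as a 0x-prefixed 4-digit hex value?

0x73FD

s_0 = plaintext = 0x4653
s_1 = Round(s_0, k_0) = 0x53AC
s_2 = Round(s_1, k_1) = 0xAC79
s_3 = Round(s_2, k_2) = 0x7909
s_4 = Round(s_3, k_3) = 0x091E
s_5 = Round(s_4, k_4) = 0x1E3E
s_6 = Round(s_5, k_5) = 0x3E60
s_7 = Round(s_6, k_6) = 0x6073
s_8 = Round(s_7, k_7) = 0x73FD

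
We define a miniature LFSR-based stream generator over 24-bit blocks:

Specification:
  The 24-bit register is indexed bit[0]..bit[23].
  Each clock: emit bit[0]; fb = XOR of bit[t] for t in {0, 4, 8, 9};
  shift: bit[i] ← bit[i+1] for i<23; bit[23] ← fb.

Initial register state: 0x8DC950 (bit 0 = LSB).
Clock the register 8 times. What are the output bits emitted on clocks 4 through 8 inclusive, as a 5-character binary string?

01010

reg_0 = 0x8DC950
clock 1: out=0, reg = 0x46E4A8
clock 2: out=0, reg = 0x237254
clock 3: out=0, reg = 0x11B92A
clock 4: out=0, reg = 0x88DC95
clock 5: out=1, reg = 0x446E4A
clock 6: out=0, reg = 0xA23725
clock 7: out=1, reg = 0xD11B92
clock 8: out=0, reg = 0xE88DC9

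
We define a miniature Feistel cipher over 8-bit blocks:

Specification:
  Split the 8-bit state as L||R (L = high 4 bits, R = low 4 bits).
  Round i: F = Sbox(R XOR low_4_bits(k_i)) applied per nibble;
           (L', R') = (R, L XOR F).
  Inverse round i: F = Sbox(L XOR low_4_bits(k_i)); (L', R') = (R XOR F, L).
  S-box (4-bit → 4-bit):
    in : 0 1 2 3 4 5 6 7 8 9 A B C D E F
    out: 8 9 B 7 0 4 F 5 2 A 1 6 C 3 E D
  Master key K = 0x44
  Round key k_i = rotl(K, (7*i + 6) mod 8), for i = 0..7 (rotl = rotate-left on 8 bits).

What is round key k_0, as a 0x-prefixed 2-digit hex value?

K = 0x44
k_0 = rotl(K, (7*0+6) mod 8) = rotl(K, 6) = 0x11

0x11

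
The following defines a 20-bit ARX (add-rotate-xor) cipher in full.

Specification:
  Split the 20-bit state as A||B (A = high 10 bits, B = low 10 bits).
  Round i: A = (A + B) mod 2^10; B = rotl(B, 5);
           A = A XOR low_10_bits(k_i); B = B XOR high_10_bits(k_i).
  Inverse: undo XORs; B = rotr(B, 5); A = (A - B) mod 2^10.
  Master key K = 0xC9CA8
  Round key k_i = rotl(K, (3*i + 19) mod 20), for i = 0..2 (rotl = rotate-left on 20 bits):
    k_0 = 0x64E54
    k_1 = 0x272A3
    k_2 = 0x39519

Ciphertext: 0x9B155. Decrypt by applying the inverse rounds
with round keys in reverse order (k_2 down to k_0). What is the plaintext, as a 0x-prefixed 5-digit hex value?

s_0 = ciphertext = 0x9B155
s_1 = InvRound(s_0, k_2) = 0x5A20D
s_2 = InvRound(s_1, k_1) = 0x65E34
s_3 = InvRound(s_2, k_0) = 0xB18FD

0xB18FD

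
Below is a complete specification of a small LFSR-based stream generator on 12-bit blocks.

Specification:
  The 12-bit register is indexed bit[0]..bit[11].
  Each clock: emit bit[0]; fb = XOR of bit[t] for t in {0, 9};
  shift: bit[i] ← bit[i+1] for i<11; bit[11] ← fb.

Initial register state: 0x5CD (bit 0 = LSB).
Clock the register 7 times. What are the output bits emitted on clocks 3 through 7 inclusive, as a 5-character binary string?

11001

reg_0 = 0x5CD
clock 1: out=1, reg = 0xAE6
clock 2: out=0, reg = 0xD73
clock 3: out=1, reg = 0xEB9
clock 4: out=1, reg = 0x75C
clock 5: out=0, reg = 0xBAE
clock 6: out=0, reg = 0xDD7
clock 7: out=1, reg = 0xEEB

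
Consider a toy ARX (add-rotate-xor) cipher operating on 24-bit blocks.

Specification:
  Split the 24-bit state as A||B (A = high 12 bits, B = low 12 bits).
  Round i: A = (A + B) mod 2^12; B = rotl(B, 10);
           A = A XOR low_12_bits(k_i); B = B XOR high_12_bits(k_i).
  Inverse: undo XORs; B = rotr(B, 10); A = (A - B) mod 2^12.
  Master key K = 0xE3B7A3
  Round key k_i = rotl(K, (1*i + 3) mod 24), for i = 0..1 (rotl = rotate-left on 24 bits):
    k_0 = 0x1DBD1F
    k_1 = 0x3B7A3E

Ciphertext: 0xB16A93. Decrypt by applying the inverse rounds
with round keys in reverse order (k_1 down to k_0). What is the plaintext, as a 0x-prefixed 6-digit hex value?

0xC64525

s_0 = ciphertext = 0xB16A93
s_1 = InvRound(s_0, k_1) = 0xC96492
s_2 = InvRound(s_1, k_0) = 0xC64525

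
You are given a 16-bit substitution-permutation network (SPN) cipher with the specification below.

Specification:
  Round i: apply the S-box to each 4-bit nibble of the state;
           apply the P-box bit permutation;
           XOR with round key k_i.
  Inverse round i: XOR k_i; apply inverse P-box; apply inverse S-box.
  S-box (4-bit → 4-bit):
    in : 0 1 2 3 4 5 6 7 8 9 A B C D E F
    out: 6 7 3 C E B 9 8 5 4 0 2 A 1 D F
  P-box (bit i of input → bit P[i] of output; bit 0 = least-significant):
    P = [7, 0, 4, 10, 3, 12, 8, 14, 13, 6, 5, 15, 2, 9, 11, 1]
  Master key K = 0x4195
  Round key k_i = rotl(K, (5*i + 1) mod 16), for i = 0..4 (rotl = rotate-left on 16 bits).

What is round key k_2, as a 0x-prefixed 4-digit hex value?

0xAA0C

K = 0x4195
k_0 = rotl(K, (5*0+1) mod 16) = rotl(K, 1) = 0x832A
k_1 = rotl(K, (5*1+1) mod 16) = rotl(K, 6) = 0x6550
k_2 = rotl(K, (5*2+1) mod 16) = rotl(K, 11) = 0xAA0C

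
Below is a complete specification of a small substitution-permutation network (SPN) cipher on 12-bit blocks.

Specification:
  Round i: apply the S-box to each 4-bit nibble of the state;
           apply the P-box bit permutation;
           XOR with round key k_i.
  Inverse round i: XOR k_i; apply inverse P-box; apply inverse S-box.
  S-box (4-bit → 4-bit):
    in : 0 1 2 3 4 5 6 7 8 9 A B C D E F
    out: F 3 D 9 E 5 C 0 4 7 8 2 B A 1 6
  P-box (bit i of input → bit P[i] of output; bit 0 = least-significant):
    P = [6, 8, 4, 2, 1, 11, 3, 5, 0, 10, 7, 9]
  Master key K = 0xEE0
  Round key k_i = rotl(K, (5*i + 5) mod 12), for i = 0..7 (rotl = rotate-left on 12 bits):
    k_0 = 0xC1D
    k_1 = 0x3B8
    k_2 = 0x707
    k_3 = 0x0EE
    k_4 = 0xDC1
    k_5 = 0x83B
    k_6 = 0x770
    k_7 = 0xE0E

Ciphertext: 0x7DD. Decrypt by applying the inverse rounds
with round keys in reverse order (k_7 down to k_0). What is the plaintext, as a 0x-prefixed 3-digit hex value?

s_0 = ciphertext = 0x7DD
s_1 = InvRound(s_0, k_7) = 0x519
s_2 = InvRound(s_1, k_6) = 0x36E
s_3 = InvRound(s_2, k_5) = 0x3B0
s_4 = InvRound(s_3, k_4) = 0xCD5
s_5 = InvRound(s_4, k_3) = 0x108
s_6 = InvRound(s_5, k_2) = 0xC5A
s_7 = InvRound(s_6, k_1) = 0x4C1
s_8 = InvRound(s_7, k_0) = 0x8F2

0x8F2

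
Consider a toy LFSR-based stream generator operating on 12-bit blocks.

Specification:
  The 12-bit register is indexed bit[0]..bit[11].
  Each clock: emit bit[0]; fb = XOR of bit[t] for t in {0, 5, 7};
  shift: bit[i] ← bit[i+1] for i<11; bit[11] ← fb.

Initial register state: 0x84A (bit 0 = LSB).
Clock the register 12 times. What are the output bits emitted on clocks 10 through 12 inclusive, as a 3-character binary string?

reg_0 = 0x84A
clock 1: out=0, reg = 0x425
clock 2: out=1, reg = 0x212
clock 3: out=0, reg = 0x109
clock 4: out=1, reg = 0x884
clock 5: out=0, reg = 0xC42
clock 6: out=0, reg = 0x621
clock 7: out=1, reg = 0x310
clock 8: out=0, reg = 0x188
clock 9: out=0, reg = 0x8C4
clock 10: out=0, reg = 0xC62
clock 11: out=0, reg = 0xE31
clock 12: out=1, reg = 0x718

001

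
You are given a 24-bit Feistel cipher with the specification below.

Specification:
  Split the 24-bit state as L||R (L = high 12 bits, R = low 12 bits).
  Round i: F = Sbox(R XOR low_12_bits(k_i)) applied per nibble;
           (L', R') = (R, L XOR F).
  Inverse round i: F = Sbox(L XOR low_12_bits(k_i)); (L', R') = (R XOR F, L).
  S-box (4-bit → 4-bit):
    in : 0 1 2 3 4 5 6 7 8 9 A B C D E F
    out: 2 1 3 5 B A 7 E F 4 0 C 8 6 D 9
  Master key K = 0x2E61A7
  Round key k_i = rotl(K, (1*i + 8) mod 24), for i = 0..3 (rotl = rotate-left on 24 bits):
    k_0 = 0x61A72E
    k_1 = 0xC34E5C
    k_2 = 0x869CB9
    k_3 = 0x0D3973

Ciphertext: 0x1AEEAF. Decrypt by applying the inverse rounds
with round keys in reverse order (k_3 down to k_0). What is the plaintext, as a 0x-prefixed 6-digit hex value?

s_0 = ciphertext = 0x1AEEAF
s_1 = InvRound(s_0, k_3) = 0x1C91AE
s_2 = InvRound(s_1, k_2) = 0x74C1C9
s_3 = InvRound(s_2, k_1) = 0x5DB74C
s_4 = InvRound(s_3, k_0) = 0x4D65DB

0x4D65DB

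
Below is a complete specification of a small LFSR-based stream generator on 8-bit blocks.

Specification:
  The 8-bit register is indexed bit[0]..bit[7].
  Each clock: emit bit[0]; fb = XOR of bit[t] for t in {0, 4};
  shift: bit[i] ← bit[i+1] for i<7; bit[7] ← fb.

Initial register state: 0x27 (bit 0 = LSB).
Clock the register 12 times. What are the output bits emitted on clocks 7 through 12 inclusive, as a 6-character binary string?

001010

reg_0 = 0x27
clock 1: out=1, reg = 0x93
clock 2: out=1, reg = 0x49
clock 3: out=1, reg = 0xA4
clock 4: out=0, reg = 0x52
clock 5: out=0, reg = 0xA9
clock 6: out=1, reg = 0xD4
clock 7: out=0, reg = 0xEA
clock 8: out=0, reg = 0x75
clock 9: out=1, reg = 0x3A
clock 10: out=0, reg = 0x9D
clock 11: out=1, reg = 0x4E
clock 12: out=0, reg = 0x27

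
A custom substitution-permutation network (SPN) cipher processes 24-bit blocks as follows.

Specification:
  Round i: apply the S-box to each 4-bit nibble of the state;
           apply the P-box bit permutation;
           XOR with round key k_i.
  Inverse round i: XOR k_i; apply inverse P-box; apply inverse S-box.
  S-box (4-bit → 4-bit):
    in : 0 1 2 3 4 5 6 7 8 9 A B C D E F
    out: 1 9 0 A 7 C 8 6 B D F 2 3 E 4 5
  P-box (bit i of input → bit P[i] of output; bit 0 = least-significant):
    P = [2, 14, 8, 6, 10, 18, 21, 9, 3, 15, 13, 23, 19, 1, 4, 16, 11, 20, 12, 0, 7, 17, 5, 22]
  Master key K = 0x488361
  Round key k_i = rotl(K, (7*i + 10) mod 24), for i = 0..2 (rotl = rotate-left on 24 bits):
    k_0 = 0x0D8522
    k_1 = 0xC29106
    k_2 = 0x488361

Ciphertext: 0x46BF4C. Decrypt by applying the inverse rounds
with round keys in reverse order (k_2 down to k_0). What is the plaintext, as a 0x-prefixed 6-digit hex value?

0x96A612

s_0 = ciphertext = 0x46BF4C
s_1 = InvRound(s_0, k_2) = 0x790FC0
s_2 = InvRound(s_1, k_1) = 0xC48391
s_3 = InvRound(s_2, k_0) = 0x96A612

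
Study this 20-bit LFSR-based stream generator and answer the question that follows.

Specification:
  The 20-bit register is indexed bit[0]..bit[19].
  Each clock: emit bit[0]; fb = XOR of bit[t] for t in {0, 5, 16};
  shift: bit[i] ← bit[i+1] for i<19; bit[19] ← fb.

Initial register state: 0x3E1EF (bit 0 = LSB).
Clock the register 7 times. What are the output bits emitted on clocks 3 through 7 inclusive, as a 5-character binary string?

11011

reg_0 = 0x3E1EF
clock 1: out=1, reg = 0x9F0F7
clock 2: out=1, reg = 0xCF87B
clock 3: out=1, reg = 0x67C3D
clock 4: out=1, reg = 0x33E1E
clock 5: out=0, reg = 0x99F0F
clock 6: out=1, reg = 0x4CF87
clock 7: out=1, reg = 0xA67C3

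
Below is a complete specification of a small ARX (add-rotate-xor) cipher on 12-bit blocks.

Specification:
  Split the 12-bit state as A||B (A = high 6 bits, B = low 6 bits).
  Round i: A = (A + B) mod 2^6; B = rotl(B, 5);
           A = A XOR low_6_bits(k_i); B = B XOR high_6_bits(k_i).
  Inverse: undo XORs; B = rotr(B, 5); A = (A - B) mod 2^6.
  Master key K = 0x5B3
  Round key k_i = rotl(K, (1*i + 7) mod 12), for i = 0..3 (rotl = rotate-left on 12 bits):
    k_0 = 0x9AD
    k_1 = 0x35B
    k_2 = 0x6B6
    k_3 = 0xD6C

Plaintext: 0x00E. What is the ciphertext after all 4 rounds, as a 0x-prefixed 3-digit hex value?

s_0 = plaintext = 0x00E
s_1 = Round(s_0, k_0) = 0x8E1
s_2 = Round(s_1, k_1) = 0x7FD
s_3 = Round(s_2, k_2) = 0xAA4
s_4 = Round(s_3, k_3) = 0x8A7

0x8A7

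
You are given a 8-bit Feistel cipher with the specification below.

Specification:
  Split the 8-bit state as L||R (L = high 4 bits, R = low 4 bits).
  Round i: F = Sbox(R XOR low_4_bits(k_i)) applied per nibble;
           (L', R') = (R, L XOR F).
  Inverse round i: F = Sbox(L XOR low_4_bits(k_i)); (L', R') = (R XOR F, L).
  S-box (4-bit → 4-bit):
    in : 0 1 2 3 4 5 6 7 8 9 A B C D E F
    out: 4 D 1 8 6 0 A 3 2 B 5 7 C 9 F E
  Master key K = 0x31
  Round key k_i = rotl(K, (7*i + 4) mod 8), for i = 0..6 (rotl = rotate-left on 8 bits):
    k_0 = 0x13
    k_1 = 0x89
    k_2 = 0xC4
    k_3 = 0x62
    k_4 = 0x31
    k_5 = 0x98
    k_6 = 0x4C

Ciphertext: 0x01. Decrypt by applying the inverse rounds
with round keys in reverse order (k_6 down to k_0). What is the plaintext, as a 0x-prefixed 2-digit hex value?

s_0 = ciphertext = 0x01
s_1 = InvRound(s_0, k_6) = 0xD0
s_2 = InvRound(s_1, k_5) = 0x0D
s_3 = InvRound(s_2, k_4) = 0x00
s_4 = InvRound(s_3, k_3) = 0x10
s_5 = InvRound(s_4, k_2) = 0x01
s_6 = InvRound(s_5, k_1) = 0xA0
s_7 = InvRound(s_6, k_0) = 0xBA

0xBA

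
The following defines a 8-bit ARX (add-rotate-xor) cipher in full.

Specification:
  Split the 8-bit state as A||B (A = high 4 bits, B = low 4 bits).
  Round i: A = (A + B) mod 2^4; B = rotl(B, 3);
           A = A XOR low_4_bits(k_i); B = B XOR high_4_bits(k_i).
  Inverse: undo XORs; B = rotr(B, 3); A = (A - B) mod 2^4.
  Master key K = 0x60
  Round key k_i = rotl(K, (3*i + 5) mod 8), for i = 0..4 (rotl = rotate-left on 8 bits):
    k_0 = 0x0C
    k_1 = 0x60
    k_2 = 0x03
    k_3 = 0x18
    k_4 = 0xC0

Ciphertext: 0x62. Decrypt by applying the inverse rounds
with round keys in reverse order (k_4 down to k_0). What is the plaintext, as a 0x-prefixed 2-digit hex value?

0xD5

s_0 = ciphertext = 0x62
s_1 = InvRound(s_0, k_4) = 0x9D
s_2 = InvRound(s_1, k_3) = 0x89
s_3 = InvRound(s_2, k_2) = 0x83
s_4 = InvRound(s_3, k_1) = 0xEA
s_5 = InvRound(s_4, k_0) = 0xD5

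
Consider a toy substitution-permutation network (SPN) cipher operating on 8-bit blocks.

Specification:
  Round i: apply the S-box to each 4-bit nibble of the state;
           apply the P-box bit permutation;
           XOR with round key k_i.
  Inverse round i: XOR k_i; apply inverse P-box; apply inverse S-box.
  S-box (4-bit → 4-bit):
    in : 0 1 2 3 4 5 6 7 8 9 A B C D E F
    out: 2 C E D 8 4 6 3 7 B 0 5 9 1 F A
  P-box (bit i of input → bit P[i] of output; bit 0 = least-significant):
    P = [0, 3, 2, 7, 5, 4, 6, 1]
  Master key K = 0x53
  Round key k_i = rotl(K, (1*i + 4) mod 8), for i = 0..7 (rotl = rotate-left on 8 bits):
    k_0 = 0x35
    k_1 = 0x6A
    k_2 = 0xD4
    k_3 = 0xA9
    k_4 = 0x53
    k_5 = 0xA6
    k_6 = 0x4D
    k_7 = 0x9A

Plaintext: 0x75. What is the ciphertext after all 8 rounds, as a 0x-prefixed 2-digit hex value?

0xD7

s_0 = plaintext = 0x75
s_1 = Round(s_0, k_0) = 0x01
s_2 = Round(s_1, k_1) = 0xFE
s_3 = Round(s_2, k_2) = 0x4B
s_4 = Round(s_3, k_3) = 0xAE
s_5 = Round(s_4, k_4) = 0xDE
s_6 = Round(s_5, k_5) = 0x0B
s_7 = Round(s_6, k_6) = 0x58
s_8 = Round(s_7, k_7) = 0xD7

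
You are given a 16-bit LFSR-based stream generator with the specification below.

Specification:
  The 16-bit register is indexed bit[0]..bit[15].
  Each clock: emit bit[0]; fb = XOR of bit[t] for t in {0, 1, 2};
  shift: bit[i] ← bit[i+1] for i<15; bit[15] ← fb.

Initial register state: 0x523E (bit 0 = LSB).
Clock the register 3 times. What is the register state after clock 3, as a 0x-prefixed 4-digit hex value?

0xCA47

reg_0 = 0x523E
clock 1: out=0, reg = 0x291F
clock 2: out=1, reg = 0x948F
clock 3: out=1, reg = 0xCA47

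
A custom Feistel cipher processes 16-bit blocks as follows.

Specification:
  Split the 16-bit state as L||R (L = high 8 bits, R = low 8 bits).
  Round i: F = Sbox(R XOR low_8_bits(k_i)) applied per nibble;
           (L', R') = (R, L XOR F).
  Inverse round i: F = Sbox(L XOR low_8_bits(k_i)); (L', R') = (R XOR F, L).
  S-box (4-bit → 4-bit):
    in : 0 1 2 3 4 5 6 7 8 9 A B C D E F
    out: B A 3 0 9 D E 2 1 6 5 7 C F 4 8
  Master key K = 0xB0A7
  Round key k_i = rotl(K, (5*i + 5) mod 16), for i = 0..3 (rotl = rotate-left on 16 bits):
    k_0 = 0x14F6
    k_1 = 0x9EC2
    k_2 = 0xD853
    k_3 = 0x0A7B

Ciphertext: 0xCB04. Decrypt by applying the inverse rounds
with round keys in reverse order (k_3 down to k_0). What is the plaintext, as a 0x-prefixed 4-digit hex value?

s_0 = ciphertext = 0xCB04
s_1 = InvRound(s_0, k_3) = 0x7FCB
s_2 = InvRound(s_1, k_2) = 0xF77F
s_3 = InvRound(s_2, k_1) = 0x72F7
s_4 = InvRound(s_3, k_0) = 0xEE72

0xEE72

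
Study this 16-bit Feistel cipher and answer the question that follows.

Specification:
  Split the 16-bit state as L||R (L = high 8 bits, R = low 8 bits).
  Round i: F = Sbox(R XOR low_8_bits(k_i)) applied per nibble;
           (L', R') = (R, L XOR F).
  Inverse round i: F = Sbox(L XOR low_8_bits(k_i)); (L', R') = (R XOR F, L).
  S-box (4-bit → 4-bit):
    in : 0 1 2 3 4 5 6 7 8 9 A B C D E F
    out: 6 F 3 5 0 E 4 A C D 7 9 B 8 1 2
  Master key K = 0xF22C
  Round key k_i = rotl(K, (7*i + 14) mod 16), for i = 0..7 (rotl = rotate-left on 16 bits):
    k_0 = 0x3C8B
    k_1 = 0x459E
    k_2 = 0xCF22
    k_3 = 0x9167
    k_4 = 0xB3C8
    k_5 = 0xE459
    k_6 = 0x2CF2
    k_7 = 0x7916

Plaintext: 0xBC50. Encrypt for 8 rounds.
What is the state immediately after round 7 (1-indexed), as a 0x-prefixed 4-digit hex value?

0xAD22

s_0 = plaintext = 0xBC50
s_1 = Round(s_0, k_0) = 0x5035
s_2 = Round(s_1, k_1) = 0x3529
s_3 = Round(s_2, k_2) = 0x295C
s_4 = Round(s_3, k_3) = 0x5C70
s_5 = Round(s_4, k_4) = 0x70C0
s_6 = Round(s_5, k_5) = 0xC0AD
s_7 = Round(s_6, k_6) = 0xAD22
s_8 = Round(s_7, k_7) = 0x22FD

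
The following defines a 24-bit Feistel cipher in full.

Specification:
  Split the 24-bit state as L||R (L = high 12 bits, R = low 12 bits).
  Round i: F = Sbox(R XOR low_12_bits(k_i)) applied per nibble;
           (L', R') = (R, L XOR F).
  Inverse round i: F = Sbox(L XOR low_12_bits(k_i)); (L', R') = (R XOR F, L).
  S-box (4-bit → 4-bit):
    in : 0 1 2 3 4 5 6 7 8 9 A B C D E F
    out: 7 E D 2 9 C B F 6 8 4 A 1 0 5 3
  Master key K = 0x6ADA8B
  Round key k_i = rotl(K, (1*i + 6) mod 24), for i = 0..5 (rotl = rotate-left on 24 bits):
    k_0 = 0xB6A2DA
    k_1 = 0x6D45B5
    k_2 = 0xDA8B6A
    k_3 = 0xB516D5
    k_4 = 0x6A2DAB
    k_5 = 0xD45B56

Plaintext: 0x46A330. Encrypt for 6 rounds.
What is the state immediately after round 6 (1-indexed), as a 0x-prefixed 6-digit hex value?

s_0 = plaintext = 0x46A330
s_1 = Round(s_0, k_0) = 0x330A3E
s_2 = Round(s_1, k_1) = 0xA3E05A
s_3 = Round(s_2, k_2) = 0x05A019
s_4 = Round(s_3, k_3) = 0x019B4B
s_5 = Round(s_4, k_4) = 0xB4BB4E
s_6 = Round(s_5, k_5) = 0xB4ECAD

0xB4ECAD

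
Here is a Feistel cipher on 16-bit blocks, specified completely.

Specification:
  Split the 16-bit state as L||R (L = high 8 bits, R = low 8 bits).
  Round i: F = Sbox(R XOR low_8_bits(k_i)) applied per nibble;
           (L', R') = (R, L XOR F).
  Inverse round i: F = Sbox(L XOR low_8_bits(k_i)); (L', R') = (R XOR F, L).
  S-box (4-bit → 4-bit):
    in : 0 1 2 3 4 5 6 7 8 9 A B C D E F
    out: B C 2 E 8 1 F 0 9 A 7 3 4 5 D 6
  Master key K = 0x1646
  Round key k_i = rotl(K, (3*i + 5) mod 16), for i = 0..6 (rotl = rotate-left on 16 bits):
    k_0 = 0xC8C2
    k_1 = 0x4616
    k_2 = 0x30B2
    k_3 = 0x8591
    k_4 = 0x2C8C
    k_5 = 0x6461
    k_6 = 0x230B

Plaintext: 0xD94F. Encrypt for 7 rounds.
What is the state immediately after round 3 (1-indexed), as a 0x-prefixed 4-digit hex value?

0x589B

s_0 = plaintext = 0xD94F
s_1 = Round(s_0, k_0) = 0x4F4C
s_2 = Round(s_1, k_1) = 0x4C58
s_3 = Round(s_2, k_2) = 0x589B
s_4 = Round(s_3, k_3) = 0x9BEF
s_5 = Round(s_4, k_4) = 0xEF65
s_6 = Round(s_5, k_5) = 0x6557
s_7 = Round(s_6, k_6) = 0x5771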